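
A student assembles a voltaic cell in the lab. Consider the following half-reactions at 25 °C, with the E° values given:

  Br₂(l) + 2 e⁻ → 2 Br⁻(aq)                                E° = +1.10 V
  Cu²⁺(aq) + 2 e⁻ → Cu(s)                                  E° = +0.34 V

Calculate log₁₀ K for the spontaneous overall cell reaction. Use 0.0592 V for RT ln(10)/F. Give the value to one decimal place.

Cathode: Br₂/Br⁻; anode: Cu²⁺/Cu. E°cell = +0.76 V, n = 2.
log K = nE°cell / 0.0592 = (2)(+0.76) / 0.0592 = 25.7.

25.7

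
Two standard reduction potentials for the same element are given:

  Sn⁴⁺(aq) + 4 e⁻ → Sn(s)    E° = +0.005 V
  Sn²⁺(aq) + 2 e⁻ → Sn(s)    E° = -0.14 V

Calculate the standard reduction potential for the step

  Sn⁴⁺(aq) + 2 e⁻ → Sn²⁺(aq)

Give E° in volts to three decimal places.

Sequential free energies add, so n₃E°₃ = n₁E°₁ + n₂E°₂.
With n₃ = 4, and the known step contributing 2×(-0.14) V, the unknown satisfies 2·E° = 4×(+0.005) − 2×(-0.14) = +0.300.
E° = +0.300 / 2 = +0.150 V.

+0.150 V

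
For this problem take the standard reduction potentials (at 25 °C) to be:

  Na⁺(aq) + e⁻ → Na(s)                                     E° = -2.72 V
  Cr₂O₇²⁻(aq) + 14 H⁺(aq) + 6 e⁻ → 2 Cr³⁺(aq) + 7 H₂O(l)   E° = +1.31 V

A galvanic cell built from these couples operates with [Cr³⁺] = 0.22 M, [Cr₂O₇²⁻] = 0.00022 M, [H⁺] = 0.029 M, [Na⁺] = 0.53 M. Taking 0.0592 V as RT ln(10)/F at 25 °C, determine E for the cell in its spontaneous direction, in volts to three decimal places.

+3.811 V

Cr₂O₇²⁻/Cr³⁺ is the cathode (higher E°), Na⁺/Na the anode: E°cell = +1.31 − (-2.72) = +4.03 V, n = 6.
Overall: Cr₂O₇²⁻(aq) + 14 H⁺(aq) + 6 Na(s) → 2 Cr³⁺(aq) + 7 H₂O(l) + 6 Na⁺(aq)
Q = [Cr³⁺]^2·[Na⁺]^6 / ([Cr₂O₇²⁻]·[H⁺]^14); log Q = 22.215.
E = E° − (0.0592/n) log Q = +4.03 − (0.0592/6)(22.215) = +3.811 V.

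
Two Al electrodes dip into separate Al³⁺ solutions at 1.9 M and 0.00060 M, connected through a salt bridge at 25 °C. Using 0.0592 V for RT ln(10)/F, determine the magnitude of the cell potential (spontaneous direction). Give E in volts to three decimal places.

+0.069 V

For a concentration cell E°cell = 0. The 1.9 M side is the cathode (reduction is favoured where [Al³⁺] is higher).
With n = 3, E = −(0.0592/3) log([Al³⁺]ₐₙ/[Al³⁺]꜀ₐₜ) = −(0.0592/3) log(0.0006/1.9) = −(0.0592/3)(-3.501) = +0.069 V.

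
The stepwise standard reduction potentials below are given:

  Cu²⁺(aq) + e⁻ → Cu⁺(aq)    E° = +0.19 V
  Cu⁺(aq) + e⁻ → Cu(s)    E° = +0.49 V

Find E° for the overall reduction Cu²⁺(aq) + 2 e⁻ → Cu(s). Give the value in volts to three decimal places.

Since ΔG° = −nFE° is additive over sequential reductions, n₃E°₃ = n₁E°₁ + n₂E°₂.
E°₃ = (1×+0.19 + 1×+0.49) / 2 = (+0.680) / 2 = +0.340 V.

+0.340 V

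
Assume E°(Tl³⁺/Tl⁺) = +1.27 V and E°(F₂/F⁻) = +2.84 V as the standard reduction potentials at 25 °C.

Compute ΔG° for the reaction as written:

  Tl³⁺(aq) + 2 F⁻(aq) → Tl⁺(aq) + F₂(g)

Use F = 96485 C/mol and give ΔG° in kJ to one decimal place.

+303.0 kJ

As written, Tl³⁺/Tl⁺ is reduced (cathode) and F₂/F⁻ is oxidised (anode), so E°cell = (+1.27) − (+2.84) = -1.57 V.
Balancing electrons gives n = 2.
ΔG° = −nFE° = −(2)(96485)(-1.57) = 302,963 J = +303.0 kJ.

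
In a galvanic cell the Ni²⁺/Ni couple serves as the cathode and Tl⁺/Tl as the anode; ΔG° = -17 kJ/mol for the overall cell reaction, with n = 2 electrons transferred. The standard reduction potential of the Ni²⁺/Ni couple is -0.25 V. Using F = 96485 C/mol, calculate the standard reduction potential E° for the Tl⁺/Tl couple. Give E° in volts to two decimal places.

E°cell = −ΔG°/(nF) = −(-17×10³)/((2)(96485)) = +0.088 V.
Since Ni²⁺/Ni is the cathode and Tl⁺/Tl the anode, E°cell = E°(Ni²⁺/Ni) − E°(Tl⁺/Tl).
So E°(Tl⁺/Tl) = E°(Ni²⁺/Ni) − E°cell = (-0.25) − (+0.088) = -0.34 V.

-0.34 V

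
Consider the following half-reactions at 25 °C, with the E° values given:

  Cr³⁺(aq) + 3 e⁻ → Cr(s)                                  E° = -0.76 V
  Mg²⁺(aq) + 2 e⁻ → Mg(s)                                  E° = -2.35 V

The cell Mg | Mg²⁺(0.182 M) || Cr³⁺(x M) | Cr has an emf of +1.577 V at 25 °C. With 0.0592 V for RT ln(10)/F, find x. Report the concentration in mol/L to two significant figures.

0.017 M

Cr³⁺/Cr is the cathode, Mg²⁺/Mg the anode: E°cell = +1.59 V, n = 6.
Overall reaction: 2 Cr³⁺(aq) + 3 Mg(s) → 2 Cr(s) + 3 Mg²⁺(aq); Q = [Mg²⁺]^3/[Cr³⁺]^2.
From E = E° − (0.0592/n) log Q: log Q = (E° − E)·n/0.0592 = (+1.59 − (+1.577))·6/0.0592 = 1.3176.
So 2·log[Cr³⁺] = 3·log(0.182) − log Q = -2.2198 − (1.3176) = -3.5374; log[Cr³⁺] = -3.5374 / 2 = -1.7687; [Cr³⁺] = 10^(-1.7687) ≈ 0.017 M.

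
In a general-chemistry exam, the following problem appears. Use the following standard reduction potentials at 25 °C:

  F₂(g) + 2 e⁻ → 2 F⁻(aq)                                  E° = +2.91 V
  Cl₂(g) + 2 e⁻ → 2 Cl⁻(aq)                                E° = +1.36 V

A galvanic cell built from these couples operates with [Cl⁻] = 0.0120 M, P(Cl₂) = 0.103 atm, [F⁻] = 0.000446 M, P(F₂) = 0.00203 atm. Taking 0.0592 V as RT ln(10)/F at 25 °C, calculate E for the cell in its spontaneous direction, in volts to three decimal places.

F₂/F⁻ is the cathode (higher E°), Cl₂/Cl⁻ the anode: E°cell = +2.91 − (+1.36) = +1.55 V, n = 2.
Overall: F₂(g) + 2 Cl⁻(aq) → 2 F⁻(aq) + Cl₂(g)
Q = [F⁻]^2·P(Cl₂) / (P(F₂)·[Cl⁻]^2); log Q = -1.154.
E = E° − (0.0592/n) log Q = +1.55 − (0.0592/2)(-1.154) = +1.584 V.

+1.584 V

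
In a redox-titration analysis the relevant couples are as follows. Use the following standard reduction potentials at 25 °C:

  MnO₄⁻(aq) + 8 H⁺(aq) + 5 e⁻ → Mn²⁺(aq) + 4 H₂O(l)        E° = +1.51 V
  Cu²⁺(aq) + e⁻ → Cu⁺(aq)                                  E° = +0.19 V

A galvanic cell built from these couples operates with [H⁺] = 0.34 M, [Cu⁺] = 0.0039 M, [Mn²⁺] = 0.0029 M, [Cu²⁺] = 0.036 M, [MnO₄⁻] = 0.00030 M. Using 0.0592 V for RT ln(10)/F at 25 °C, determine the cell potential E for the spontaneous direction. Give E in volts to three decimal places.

+1.207 V

MnO₄⁻/Mn²⁺ is the cathode (higher E°), Cu²⁺/Cu⁺ the anode: E°cell = +1.51 − (+0.19) = +1.32 V, n = 5.
Overall: MnO₄⁻(aq) + 8 H⁺(aq) + 5 Cu⁺(aq) → Mn²⁺(aq) + 4 H₂O(l) + 5 Cu²⁺(aq)
Q = [Mn²⁺]·[Cu²⁺]^5 / ([MnO₄⁻]·[H⁺]^8·[Cu⁺]^5); log Q = 9.560.
E = E° − (0.0592/n) log Q = +1.32 − (0.0592/5)(9.560) = +1.207 V.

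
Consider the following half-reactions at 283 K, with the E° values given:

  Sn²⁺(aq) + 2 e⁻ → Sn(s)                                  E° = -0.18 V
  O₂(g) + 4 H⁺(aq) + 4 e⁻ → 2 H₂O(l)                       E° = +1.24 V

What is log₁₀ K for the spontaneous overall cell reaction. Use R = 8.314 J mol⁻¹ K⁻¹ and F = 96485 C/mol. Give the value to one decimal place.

Cathode: O₂/H₂O; anode: Sn²⁺/Sn. E°cell = (+1.24) − (-0.18) = +1.42 V, with n = 4.
ΔG° = −nFE° = −RT ln K, so ln K = nFE°/(RT) = (4)(96485)(+1.42) / ((8.314)(283)) = 232.923.
log₁₀ K = 232.923 / ln 10 = 101.2.

101.2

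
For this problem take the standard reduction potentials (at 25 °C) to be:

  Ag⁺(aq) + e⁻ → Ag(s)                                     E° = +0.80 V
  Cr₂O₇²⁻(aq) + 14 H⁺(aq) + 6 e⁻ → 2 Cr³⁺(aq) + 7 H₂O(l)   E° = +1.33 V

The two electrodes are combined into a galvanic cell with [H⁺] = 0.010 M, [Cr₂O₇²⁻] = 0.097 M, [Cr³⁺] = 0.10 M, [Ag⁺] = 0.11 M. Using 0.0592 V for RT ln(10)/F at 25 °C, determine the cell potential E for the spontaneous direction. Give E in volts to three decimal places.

Cr₂O₇²⁻/Cr³⁺ is the cathode (higher E°), Ag⁺/Ag the anode: E°cell = +1.33 − (+0.80) = +0.53 V, n = 6.
Overall: Cr₂O₇²⁻(aq) + 14 H⁺(aq) + 6 Ag(s) → 2 Cr³⁺(aq) + 7 H₂O(l) + 6 Ag⁺(aq)
Q = [Cr³⁺]^2·[Ag⁺]^6 / ([Cr₂O₇²⁻]·[H⁺]^14); log Q = 21.262.
E = E° − (0.0592/n) log Q = +0.53 − (0.0592/6)(21.262) = +0.320 V.

+0.320 V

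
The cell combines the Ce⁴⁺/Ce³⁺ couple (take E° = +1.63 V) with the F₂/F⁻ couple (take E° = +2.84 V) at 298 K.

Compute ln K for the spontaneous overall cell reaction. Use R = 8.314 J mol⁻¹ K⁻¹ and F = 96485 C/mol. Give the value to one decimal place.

94.2

Cathode: F₂/F⁻; anode: Ce⁴⁺/Ce³⁺. E°cell = (+2.84) − (+1.63) = +1.21 V, with n = 2.
ΔG° = −nFE° = −RT ln K, so ln K = nFE°/(RT) = (2)(96485)(+1.21) / ((8.314)(298)) = 94.243.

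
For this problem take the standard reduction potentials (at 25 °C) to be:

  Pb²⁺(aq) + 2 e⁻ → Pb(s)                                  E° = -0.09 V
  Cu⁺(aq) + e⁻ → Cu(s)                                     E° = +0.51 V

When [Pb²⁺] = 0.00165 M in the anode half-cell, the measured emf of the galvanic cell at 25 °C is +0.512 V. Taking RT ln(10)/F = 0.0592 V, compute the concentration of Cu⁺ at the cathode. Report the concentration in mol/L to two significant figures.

0.0013 M

Cu⁺/Cu is the cathode, Pb²⁺/Pb the anode: E°cell = +0.60 V, n = 2.
Overall reaction: 2 Cu⁺(aq) + Pb(s) → 2 Cu(s) + Pb²⁺(aq); Q = [Pb²⁺]^1/[Cu⁺]^2.
From E = E° − (0.0592/n) log Q: log Q = (E° − E)·n/0.0592 = (+0.60 − (+0.512))·2/0.0592 = 2.9730.
So 2·log[Cu⁺] = 1·log(0.00165) − log Q = -2.7825 − (2.9730) = -5.7555; log[Cu⁺] = -5.7555 / 2 = -2.8777; [Cu⁺] = 10^(-2.8777) ≈ 0.0013 M.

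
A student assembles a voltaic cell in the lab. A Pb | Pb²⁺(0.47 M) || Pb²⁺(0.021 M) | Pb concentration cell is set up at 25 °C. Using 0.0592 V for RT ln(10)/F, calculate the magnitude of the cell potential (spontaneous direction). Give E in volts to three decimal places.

+0.040 V

For a concentration cell E°cell = 0. The 0.47 M side is the cathode (reduction is favoured where [Pb²⁺] is higher).
With n = 2, E = −(0.0592/2) log([Pb²⁺]ₐₙ/[Pb²⁺]꜀ₐₜ) = −(0.0592/2) log(0.021/0.47) = −(0.0592/2)(-1.350) = +0.040 V.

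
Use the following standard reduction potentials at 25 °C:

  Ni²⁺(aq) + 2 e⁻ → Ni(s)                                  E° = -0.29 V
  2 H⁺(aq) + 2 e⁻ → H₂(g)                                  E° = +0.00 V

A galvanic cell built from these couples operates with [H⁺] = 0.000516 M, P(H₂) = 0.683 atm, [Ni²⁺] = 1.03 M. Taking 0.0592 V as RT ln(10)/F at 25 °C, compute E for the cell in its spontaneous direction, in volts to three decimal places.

H⁺/H₂ is the cathode (higher E°), Ni²⁺/Ni the anode: E°cell = +0.00 − (-0.29) = +0.29 V, n = 2.
Overall: 2 H⁺(aq) + Ni(s) → H₂(g) + Ni²⁺(aq)
Q = P(H₂)·[Ni²⁺] / ([H⁺]^2); log Q = 6.422.
E = E° − (0.0592/n) log Q = +0.29 − (0.0592/2)(6.422) = +0.100 V.

+0.100 V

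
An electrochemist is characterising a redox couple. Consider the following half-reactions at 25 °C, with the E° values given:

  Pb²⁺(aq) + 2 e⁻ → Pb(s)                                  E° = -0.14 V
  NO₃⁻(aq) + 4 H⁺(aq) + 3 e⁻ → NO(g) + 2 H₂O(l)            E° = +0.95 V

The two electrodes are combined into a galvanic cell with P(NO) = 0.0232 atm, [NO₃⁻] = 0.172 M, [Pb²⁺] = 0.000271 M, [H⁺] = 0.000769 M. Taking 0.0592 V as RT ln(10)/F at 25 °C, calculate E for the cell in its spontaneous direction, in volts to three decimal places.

+0.967 V

NO₃⁻/NO is the cathode (higher E°), Pb²⁺/Pb the anode: E°cell = +0.95 − (-0.14) = +1.09 V, n = 6.
Overall: 2 NO₃⁻(aq) + 8 H⁺(aq) + 3 Pb(s) → 2 NO(g) + 4 H₂O(l) + 3 Pb²⁺(aq)
Q = P(NO)^2·[Pb²⁺]^3 / ([NO₃⁻]^2·[H⁺]^8); log Q = 12.471.
E = E° − (0.0592/n) log Q = +1.09 − (0.0592/6)(12.471) = +0.967 V.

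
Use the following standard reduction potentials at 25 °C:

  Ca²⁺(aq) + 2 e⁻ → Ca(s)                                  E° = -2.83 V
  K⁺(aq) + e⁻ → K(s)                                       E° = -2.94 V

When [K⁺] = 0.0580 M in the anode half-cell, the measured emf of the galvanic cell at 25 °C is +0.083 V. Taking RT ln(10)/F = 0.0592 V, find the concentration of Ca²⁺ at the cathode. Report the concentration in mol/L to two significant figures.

Ca²⁺/Ca is the cathode, K⁺/K the anode: E°cell = +0.11 V, n = 2.
Overall reaction: Ca²⁺(aq) + 2 K(s) → Ca(s) + 2 K⁺(aq); Q = [K⁺]^2/[Ca²⁺]^1.
From E = E° − (0.0592/n) log Q: log Q = (E° − E)·n/0.0592 = (+0.11 − (+0.083))·2/0.0592 = 0.9122.
So 1·log[Ca²⁺] = 2·log(0.058) − log Q = -2.4731 − (0.9122) = -3.3853; [Ca²⁺] = 10^(-3.3853) ≈ 0.00041 M.

0.00041 M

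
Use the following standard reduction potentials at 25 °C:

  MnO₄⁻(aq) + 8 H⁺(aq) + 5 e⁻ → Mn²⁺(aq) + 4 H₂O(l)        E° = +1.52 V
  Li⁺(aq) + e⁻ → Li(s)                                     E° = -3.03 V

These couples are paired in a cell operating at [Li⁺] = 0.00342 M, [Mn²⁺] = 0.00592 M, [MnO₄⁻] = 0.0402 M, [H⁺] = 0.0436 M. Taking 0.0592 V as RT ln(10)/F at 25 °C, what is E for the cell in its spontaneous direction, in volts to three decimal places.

+4.577 V

MnO₄⁻/Mn²⁺ is the cathode (higher E°), Li⁺/Li the anode: E°cell = +1.52 − (-3.03) = +4.55 V, n = 5.
Overall: MnO₄⁻(aq) + 8 H⁺(aq) + 5 Li(s) → Mn²⁺(aq) + 4 H₂O(l) + 5 Li⁺(aq)
Q = [Mn²⁺]·[Li⁺]^5 / ([MnO₄⁻]·[H⁺]^8); log Q = -2.278.
E = E° − (0.0592/n) log Q = +4.55 − (0.0592/5)(-2.278) = +4.577 V.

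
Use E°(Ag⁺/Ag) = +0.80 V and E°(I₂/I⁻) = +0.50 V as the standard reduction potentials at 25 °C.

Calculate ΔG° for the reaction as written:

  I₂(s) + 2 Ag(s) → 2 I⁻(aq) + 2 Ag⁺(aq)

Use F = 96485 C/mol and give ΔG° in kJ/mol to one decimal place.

+57.9 kJ/mol

As written, I₂/I⁻ is reduced (cathode) and Ag⁺/Ag is oxidised (anode), so E°cell = (+0.50) − (+0.80) = -0.30 V.
Balancing electrons gives n = 2.
ΔG° = −nFE° = −(2)(96485)(-0.30) = 57,891 J = +57.9 kJ/mol.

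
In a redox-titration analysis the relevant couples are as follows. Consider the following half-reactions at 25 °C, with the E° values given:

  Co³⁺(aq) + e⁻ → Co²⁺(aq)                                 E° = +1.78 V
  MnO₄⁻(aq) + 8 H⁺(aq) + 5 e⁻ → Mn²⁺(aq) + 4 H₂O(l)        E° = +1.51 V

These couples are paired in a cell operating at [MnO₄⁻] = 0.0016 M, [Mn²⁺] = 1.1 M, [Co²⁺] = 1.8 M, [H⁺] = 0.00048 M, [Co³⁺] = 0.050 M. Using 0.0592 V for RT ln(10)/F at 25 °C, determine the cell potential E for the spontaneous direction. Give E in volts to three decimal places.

Co³⁺/Co²⁺ is the cathode (higher E°), MnO₄⁻/Mn²⁺ the anode: E°cell = +1.78 − (+1.51) = +0.27 V, n = 5.
Overall: 5 Co³⁺(aq) + Mn²⁺(aq) + 4 H₂O(l) → 5 Co²⁺(aq) + MnO₄⁻(aq) + 8 H⁺(aq)
Q = [Co²⁺]^5·[MnO₄⁻]·[H⁺]^8 / ([Co³⁺]^5·[Mn²⁺]); log Q = -21.606.
E = E° − (0.0592/n) log Q = +0.27 − (0.0592/5)(-21.606) = +0.526 V.

+0.526 V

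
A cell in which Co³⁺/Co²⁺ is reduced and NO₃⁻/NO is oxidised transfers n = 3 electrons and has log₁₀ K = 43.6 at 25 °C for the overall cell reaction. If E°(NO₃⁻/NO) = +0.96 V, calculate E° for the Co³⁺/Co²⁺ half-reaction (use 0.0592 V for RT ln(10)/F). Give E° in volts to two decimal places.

E°cell = (0.0592/n)·log K = (0.0592/3)(43.6) = +0.860 V.
Since Co³⁺/Co²⁺ is the cathode and NO₃⁻/NO the anode, E°cell = E°(Co³⁺/Co²⁺) − E°(NO₃⁻/NO).
So E°(Co³⁺/Co²⁺) = E°cell + E°(NO₃⁻/NO) = +0.860 + (+0.96) = +1.82 V.

+1.82 V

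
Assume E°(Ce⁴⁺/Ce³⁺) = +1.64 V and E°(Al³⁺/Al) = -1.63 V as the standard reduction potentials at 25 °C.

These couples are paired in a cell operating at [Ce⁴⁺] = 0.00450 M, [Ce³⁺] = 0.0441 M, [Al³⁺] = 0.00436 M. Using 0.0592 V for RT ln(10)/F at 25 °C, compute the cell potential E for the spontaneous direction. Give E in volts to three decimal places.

+3.258 V

Ce⁴⁺/Ce³⁺ is the cathode (higher E°), Al³⁺/Al the anode: E°cell = +1.64 − (-1.63) = +3.27 V, n = 3.
Overall: 3 Ce⁴⁺(aq) + Al(s) → 3 Ce³⁺(aq) + Al³⁺(aq)
Q = [Ce³⁺]^3·[Al³⁺] / ([Ce⁴⁺]^3); log Q = 0.613.
E = E° − (0.0592/n) log Q = +3.27 − (0.0592/3)(0.613) = +3.258 V.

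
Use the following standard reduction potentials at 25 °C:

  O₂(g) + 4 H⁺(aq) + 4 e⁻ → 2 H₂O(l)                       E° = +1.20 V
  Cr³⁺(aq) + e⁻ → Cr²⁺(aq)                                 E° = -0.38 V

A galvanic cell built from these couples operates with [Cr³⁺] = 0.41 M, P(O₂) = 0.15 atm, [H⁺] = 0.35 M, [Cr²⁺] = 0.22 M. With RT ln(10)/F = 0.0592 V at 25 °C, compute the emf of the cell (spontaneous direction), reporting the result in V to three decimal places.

O₂/H₂O is the cathode (higher E°), Cr³⁺/Cr²⁺ the anode: E°cell = +1.20 − (-0.38) = +1.58 V, n = 4.
Overall: O₂(g) + 4 H⁺(aq) + 4 Cr²⁺(aq) → 2 H₂O(l) + 4 Cr³⁺(aq)
Q = [Cr³⁺]^4 / (P(O₂)·[H⁺]^4·[Cr²⁺]^4); log Q = 3.729.
E = E° − (0.0592/n) log Q = +1.58 − (0.0592/4)(3.729) = +1.525 V.

+1.525 V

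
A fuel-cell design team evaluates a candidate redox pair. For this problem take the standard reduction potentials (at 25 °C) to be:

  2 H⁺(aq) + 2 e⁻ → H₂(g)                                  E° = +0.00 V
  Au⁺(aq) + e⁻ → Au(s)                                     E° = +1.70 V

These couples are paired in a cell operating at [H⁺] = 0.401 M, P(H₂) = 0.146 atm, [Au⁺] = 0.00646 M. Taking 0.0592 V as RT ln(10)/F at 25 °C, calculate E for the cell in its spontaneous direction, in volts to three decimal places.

+1.569 V

Au⁺/Au is the cathode (higher E°), H⁺/H₂ the anode: E°cell = +1.70 − (+0.00) = +1.70 V, n = 2.
Overall: 2 Au⁺(aq) + H₂(g) → 2 Au(s) + 2 H⁺(aq)
Q = [H⁺]^2 / ([Au⁺]^2·P(H₂)); log Q = 4.421.
E = E° − (0.0592/n) log Q = +1.70 − (0.0592/2)(4.421) = +1.569 V.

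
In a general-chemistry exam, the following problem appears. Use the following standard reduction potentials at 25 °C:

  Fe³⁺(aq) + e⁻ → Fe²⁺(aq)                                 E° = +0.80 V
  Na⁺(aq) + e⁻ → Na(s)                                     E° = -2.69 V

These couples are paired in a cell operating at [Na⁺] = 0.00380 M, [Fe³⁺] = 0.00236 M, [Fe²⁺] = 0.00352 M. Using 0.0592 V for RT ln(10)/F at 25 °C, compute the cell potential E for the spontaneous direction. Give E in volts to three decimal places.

+3.623 V

Fe³⁺/Fe²⁺ is the cathode (higher E°), Na⁺/Na the anode: E°cell = +0.80 − (-2.69) = +3.49 V, n = 1.
Overall: Fe³⁺(aq) + Na(s) → Fe²⁺(aq) + Na⁺(aq)
Q = [Fe²⁺]·[Na⁺] / ([Fe³⁺]); log Q = -2.247.
E = E° − (0.0592/n) log Q = +3.49 − (0.0592/1)(-2.247) = +3.623 V.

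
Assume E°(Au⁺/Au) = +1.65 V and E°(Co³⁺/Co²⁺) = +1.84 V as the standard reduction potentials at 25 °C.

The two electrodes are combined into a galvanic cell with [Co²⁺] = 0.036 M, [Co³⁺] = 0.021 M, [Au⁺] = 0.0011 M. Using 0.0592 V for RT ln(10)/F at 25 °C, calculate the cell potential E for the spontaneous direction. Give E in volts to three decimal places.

Co³⁺/Co²⁺ is the cathode (higher E°), Au⁺/Au the anode: E°cell = +1.84 − (+1.65) = +0.19 V, n = 1.
Overall: Co³⁺(aq) + Au(s) → Co²⁺(aq) + Au⁺(aq)
Q = [Co²⁺]·[Au⁺] / ([Co³⁺]); log Q = -2.725.
E = E° − (0.0592/n) log Q = +0.19 − (0.0592/1)(-2.725) = +0.351 V.

+0.351 V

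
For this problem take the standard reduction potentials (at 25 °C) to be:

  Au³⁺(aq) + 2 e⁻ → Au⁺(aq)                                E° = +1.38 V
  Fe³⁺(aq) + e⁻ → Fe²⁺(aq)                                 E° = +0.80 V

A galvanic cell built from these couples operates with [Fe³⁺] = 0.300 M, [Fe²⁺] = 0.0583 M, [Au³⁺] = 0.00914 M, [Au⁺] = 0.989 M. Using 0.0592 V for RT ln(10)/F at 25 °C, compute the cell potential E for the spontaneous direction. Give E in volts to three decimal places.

Au³⁺/Au⁺ is the cathode (higher E°), Fe³⁺/Fe²⁺ the anode: E°cell = +1.38 − (+0.80) = +0.58 V, n = 2.
Overall: Au³⁺(aq) + 2 Fe²⁺(aq) → Au⁺(aq) + 2 Fe³⁺(aq)
Q = [Au⁺]·[Fe³⁺]^2 / ([Au³⁺]·[Fe²⁺]^2); log Q = 3.457.
E = E° − (0.0592/n) log Q = +0.58 − (0.0592/2)(3.457) = +0.478 V.

+0.478 V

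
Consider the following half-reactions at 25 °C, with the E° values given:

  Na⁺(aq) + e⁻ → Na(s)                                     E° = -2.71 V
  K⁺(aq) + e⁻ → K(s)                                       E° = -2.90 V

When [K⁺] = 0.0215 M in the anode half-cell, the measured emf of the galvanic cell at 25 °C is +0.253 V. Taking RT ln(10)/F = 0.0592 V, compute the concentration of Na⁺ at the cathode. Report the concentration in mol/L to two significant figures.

0.25 M

Na⁺/Na is the cathode, K⁺/K the anode: E°cell = +0.19 V, n = 1.
Overall reaction: Na⁺(aq) + K(s) → Na(s) + K⁺(aq); Q = [K⁺]^1/[Na⁺]^1.
From E = E° − (0.0592/n) log Q: log Q = (E° − E)·n/0.0592 = (+0.19 − (+0.253))·1/0.0592 = -1.0642.
So 1·log[Na⁺] = 1·log(0.0215) − log Q = -1.6676 − (-1.0642) = -0.6034; [Na⁺] = 10^(-0.6034) ≈ 0.25 M.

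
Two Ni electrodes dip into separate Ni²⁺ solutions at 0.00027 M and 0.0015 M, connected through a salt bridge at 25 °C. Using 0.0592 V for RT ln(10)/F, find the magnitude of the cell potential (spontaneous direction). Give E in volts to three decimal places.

+0.022 V

For a concentration cell E°cell = 0. The 0.0015 M side is the cathode (reduction is favoured where [Ni²⁺] is higher).
With n = 2, E = −(0.0592/2) log([Ni²⁺]ₐₙ/[Ni²⁺]꜀ₐₜ) = −(0.0592/2) log(0.00027/0.0015) = −(0.0592/2)(-0.745) = +0.022 V.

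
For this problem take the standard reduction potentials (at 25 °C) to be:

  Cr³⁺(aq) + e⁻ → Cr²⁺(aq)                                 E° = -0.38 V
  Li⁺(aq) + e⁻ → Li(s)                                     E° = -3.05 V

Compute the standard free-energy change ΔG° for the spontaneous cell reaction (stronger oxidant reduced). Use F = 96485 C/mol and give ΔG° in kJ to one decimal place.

-257.6 kJ

Cr³⁺/Cr²⁺ (E° = -0.38 V) is the cathode; Li⁺/Li (E° = -3.05 V) is the anode, so E°cell = +2.67 V.
Balancing electrons gives n = 1 (lcm of 1 and 1).
ΔG° = −nFE° = −(1)(96485)(+2.67) = -257,615 J = -257.6 kJ.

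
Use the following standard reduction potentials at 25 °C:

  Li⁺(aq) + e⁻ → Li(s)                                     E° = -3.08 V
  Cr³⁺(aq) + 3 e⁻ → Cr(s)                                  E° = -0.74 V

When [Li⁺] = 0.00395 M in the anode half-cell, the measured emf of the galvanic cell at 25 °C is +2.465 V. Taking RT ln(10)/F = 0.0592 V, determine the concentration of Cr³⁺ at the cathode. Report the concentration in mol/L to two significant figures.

Cr³⁺/Cr is the cathode, Li⁺/Li the anode: E°cell = +2.34 V, n = 3.
Overall reaction: Cr³⁺(aq) + 3 Li(s) → Cr(s) + 3 Li⁺(aq); Q = [Li⁺]^3/[Cr³⁺]^1.
From E = E° − (0.0592/n) log Q: log Q = (E° − E)·n/0.0592 = (+2.34 − (+2.465))·3/0.0592 = -6.3345.
So 1·log[Cr³⁺] = 3·log(0.00395) − log Q = -7.2102 − (-6.3345) = -0.8757; [Cr³⁺] = 10^(-0.8757) ≈ 0.13 M.

0.13 M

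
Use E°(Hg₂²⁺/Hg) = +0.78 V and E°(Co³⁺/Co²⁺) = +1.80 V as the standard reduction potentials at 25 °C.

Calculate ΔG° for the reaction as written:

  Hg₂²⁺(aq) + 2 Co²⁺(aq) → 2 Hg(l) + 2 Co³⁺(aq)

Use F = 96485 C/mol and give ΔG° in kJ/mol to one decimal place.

+196.8 kJ/mol

As written, Hg₂²⁺/Hg is reduced (cathode) and Co³⁺/Co²⁺ is oxidised (anode), so E°cell = (+0.78) − (+1.80) = -1.02 V.
Balancing electrons gives n = 2.
ΔG° = −nFE° = −(2)(96485)(-1.02) = 196,829 J = +196.8 kJ/mol.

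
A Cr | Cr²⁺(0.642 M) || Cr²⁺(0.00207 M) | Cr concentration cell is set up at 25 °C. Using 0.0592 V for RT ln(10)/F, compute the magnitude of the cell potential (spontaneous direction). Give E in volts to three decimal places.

+0.074 V

For a concentration cell E°cell = 0. The 0.642 M side is the cathode (reduction is favoured where [Cr²⁺] is higher).
With n = 2, E = −(0.0592/2) log([Cr²⁺]ₐₙ/[Cr²⁺]꜀ₐₜ) = −(0.0592/2) log(0.00207/0.642) = −(0.0592/2)(-2.492) = +0.074 V.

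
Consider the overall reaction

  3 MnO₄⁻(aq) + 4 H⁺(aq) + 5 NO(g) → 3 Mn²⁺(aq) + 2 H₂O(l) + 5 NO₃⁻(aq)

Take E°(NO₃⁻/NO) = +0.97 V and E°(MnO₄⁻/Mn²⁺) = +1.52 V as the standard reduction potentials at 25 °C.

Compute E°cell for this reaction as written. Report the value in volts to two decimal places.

The MnO₄⁻/Mn²⁺ couple has the higher reduction potential, so it is the cathode; NO₃⁻/NO is oxidised at the anode.
E°cell = E°(cathode) − E°(anode) = (+1.52) − (+0.97) = +0.55 V.
Since E°cell > 0, the reaction is spontaneous under standard conditions.

+0.55 V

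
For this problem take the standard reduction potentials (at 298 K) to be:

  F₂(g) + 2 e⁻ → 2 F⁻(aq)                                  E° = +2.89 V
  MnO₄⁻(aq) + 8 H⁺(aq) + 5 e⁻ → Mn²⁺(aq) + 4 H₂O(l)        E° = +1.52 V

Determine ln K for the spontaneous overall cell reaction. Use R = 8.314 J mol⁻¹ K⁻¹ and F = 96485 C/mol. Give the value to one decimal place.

Cathode: F₂/F⁻; anode: MnO₄⁻/Mn²⁺. E°cell = (+2.89) − (+1.52) = +1.37 V, with n = 10.
ΔG° = −nFE° = −RT ln K, so ln K = nFE°/(RT) = (10)(96485)(+1.37) / ((8.314)(298)) = 533.524.

533.5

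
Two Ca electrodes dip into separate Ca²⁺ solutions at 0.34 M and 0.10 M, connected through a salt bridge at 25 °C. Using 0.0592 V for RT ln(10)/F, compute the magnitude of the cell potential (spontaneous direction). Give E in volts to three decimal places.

For a concentration cell E°cell = 0. The 0.34 M side is the cathode (reduction is favoured where [Ca²⁺] is higher).
With n = 2, E = −(0.0592/2) log([Ca²⁺]ₐₙ/[Ca²⁺]꜀ₐₜ) = −(0.0592/2) log(0.1/0.34) = −(0.0592/2)(-0.531) = +0.016 V.

+0.016 V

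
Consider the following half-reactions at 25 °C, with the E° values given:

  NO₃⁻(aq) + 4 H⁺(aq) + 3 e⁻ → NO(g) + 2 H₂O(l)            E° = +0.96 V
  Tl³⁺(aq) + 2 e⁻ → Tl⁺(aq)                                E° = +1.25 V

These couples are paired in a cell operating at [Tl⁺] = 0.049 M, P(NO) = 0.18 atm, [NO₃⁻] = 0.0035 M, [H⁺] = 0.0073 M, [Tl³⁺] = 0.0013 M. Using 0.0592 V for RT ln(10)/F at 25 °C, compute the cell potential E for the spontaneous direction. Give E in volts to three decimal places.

+0.446 V

Tl³⁺/Tl⁺ is the cathode (higher E°), NO₃⁻/NO the anode: E°cell = +1.25 − (+0.96) = +0.29 V, n = 6.
Overall: 3 Tl³⁺(aq) + 2 NO(g) + 4 H₂O(l) → 3 Tl⁺(aq) + 2 NO₃⁻(aq) + 8 H⁺(aq)
Q = [Tl⁺]^3·[NO₃⁻]^2·[H⁺]^8 / ([Tl³⁺]^3·P(NO)^2); log Q = -15.787.
E = E° − (0.0592/n) log Q = +0.29 − (0.0592/6)(-15.787) = +0.446 V.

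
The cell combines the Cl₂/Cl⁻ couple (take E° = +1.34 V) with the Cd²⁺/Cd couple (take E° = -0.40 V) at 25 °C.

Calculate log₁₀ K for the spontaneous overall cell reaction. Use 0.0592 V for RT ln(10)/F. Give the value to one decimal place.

Cathode: Cl₂/Cl⁻; anode: Cd²⁺/Cd. E°cell = +1.74 V, n = 2.
log K = nE°cell / 0.0592 = (2)(+1.74) / 0.0592 = 58.8.

58.8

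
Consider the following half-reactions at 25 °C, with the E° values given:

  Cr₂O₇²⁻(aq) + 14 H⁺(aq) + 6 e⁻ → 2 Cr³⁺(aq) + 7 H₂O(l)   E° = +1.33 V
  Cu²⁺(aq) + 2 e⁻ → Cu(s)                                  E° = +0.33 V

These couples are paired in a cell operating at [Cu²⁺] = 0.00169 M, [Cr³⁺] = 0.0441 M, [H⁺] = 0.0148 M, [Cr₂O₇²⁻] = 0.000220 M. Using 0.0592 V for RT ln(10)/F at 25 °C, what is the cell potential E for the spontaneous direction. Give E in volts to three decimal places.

Cr₂O₇²⁻/Cr³⁺ is the cathode (higher E°), Cu²⁺/Cu the anode: E°cell = +1.33 − (+0.33) = +1.00 V, n = 6.
Overall: Cr₂O₇²⁻(aq) + 14 H⁺(aq) + 3 Cu(s) → 2 Cr³⁺(aq) + 7 H₂O(l) + 3 Cu²⁺(aq)
Q = [Cr³⁺]^2·[Cu²⁺]^3 / ([Cr₂O₇²⁻]·[H⁺]^14); log Q = 18.246.
E = E° − (0.0592/n) log Q = +1.00 − (0.0592/6)(18.246) = +0.820 V.

+0.820 V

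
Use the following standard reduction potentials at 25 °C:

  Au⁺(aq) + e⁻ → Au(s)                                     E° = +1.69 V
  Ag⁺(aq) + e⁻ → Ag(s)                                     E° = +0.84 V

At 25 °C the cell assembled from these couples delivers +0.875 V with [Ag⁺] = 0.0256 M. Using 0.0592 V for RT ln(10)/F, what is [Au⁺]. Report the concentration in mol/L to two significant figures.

0.068 M

Au⁺/Au is the cathode, Ag⁺/Ag the anode: E°cell = +0.85 V, n = 1.
Overall reaction: Au⁺(aq) + Ag(s) → Au(s) + Ag⁺(aq); Q = [Ag⁺]^1/[Au⁺]^1.
From E = E° − (0.0592/n) log Q: log Q = (E° − E)·n/0.0592 = (+0.85 − (+0.875))·1/0.0592 = -0.4223.
So 1·log[Au⁺] = 1·log(0.0256) − log Q = -1.5918 − (-0.4223) = -1.1695; [Au⁺] = 10^(-1.1695) ≈ 0.068 M.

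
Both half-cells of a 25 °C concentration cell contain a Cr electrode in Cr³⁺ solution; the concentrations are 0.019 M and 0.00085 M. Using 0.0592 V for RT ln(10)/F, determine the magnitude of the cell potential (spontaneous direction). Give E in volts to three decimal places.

+0.027 V

For a concentration cell E°cell = 0. The 0.019 M side is the cathode (reduction is favoured where [Cr³⁺] is higher).
With n = 3, E = −(0.0592/3) log([Cr³⁺]ₐₙ/[Cr³⁺]꜀ₐₜ) = −(0.0592/3) log(0.00085/0.019) = −(0.0592/3)(-1.349) = +0.027 V.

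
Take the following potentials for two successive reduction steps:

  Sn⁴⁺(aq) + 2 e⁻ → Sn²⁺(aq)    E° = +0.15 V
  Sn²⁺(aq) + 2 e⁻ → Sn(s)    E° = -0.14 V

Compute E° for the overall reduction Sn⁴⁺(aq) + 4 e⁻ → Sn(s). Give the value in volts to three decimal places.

Standard free energies of sequential steps add: ΔG°₃ = ΔG°₁ + ΔG°₂, so n₃E°₃ = n₁E°₁ + n₂E°₂.
E°₃ = (2×+0.15 + 2×-0.14) / 4 = (+0.020) / 4 = +0.005 V.

+0.005 V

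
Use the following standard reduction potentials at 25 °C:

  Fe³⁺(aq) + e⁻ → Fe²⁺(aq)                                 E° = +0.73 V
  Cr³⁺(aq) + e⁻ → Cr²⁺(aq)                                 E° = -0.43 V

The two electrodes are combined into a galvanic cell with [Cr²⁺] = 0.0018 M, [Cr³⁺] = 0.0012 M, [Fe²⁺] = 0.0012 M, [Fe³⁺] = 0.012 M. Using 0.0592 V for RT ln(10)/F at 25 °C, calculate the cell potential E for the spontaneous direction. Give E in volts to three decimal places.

Fe³⁺/Fe²⁺ is the cathode (higher E°), Cr³⁺/Cr²⁺ the anode: E°cell = +0.73 − (-0.43) = +1.16 V, n = 1.
Overall: Fe³⁺(aq) + Cr²⁺(aq) → Fe²⁺(aq) + Cr³⁺(aq)
Q = [Fe²⁺]·[Cr³⁺] / ([Fe³⁺]·[Cr²⁺]); log Q = -1.176.
E = E° − (0.0592/n) log Q = +1.16 − (0.0592/1)(-1.176) = +1.230 V.

+1.230 V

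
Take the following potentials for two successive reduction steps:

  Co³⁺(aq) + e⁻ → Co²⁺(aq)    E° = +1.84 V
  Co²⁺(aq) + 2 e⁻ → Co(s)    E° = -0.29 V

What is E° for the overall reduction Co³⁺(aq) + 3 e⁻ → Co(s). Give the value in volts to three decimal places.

+0.420 V

Since ΔG° = −nFE° is additive over sequential reductions, n₃E°₃ = n₁E°₁ + n₂E°₂.
E°₃ = (1×+1.84 + 2×-0.29) / 3 = (+1.260) / 3 = +0.420 V.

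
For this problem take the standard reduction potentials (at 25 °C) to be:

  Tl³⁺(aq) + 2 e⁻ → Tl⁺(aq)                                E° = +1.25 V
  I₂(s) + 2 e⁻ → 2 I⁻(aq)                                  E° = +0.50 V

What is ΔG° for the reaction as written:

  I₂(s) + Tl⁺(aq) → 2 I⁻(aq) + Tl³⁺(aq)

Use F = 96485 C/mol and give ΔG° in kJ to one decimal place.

+144.7 kJ

As written, I₂/I⁻ is reduced (cathode) and Tl³⁺/Tl⁺ is oxidised (anode), so E°cell = (+0.50) − (+1.25) = -0.75 V.
Balancing electrons gives n = 2.
ΔG° = −nFE° = −(2)(96485)(-0.75) = 144,728 J = +144.7 kJ.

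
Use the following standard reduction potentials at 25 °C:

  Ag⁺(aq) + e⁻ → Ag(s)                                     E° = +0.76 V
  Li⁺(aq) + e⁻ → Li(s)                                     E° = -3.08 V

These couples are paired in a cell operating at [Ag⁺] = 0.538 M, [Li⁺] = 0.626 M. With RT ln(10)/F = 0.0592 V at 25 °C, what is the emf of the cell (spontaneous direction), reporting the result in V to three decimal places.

+3.836 V

Ag⁺/Ag is the cathode (higher E°), Li⁺/Li the anode: E°cell = +0.76 − (-3.08) = +3.84 V, n = 1.
Overall: Ag⁺(aq) + Li(s) → Ag(s) + Li⁺(aq)
Q = [Li⁺] / ([Ag⁺]); log Q = 0.066.
E = E° − (0.0592/n) log Q = +3.84 − (0.0592/1)(0.066) = +3.836 V.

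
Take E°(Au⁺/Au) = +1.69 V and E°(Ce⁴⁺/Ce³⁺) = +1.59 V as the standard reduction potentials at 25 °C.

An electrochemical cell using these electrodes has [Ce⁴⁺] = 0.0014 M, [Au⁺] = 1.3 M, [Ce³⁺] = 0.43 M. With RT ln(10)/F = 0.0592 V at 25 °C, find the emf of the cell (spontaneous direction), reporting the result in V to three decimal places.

+0.254 V

Au⁺/Au is the cathode (higher E°), Ce⁴⁺/Ce³⁺ the anode: E°cell = +1.69 − (+1.59) = +0.10 V, n = 1.
Overall: Au⁺(aq) + Ce³⁺(aq) → Au(s) + Ce⁴⁺(aq)
Q = [Ce⁴⁺] / ([Au⁺]·[Ce³⁺]); log Q = -2.601.
E = E° − (0.0592/n) log Q = +0.10 − (0.0592/1)(-2.601) = +0.254 V.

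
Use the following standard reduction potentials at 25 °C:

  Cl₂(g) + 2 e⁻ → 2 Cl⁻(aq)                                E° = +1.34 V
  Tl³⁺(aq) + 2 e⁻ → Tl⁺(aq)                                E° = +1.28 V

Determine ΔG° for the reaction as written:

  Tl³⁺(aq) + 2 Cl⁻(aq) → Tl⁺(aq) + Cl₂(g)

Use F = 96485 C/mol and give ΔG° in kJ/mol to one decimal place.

As written, Tl³⁺/Tl⁺ is reduced (cathode) and Cl₂/Cl⁻ is oxidised (anode), so E°cell = (+1.28) − (+1.34) = -0.06 V.
Balancing electrons gives n = 2.
ΔG° = −nFE° = −(2)(96485)(-0.06) = 11,578 J = +11.6 kJ/mol.

+11.6 kJ/mol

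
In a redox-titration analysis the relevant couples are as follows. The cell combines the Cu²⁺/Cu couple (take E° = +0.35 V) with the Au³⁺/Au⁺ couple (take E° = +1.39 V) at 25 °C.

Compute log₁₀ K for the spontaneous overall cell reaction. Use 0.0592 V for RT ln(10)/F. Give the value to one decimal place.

35.1

Cathode: Au³⁺/Au⁺; anode: Cu²⁺/Cu. E°cell = +1.04 V, n = 2.
log K = nE°cell / 0.0592 = (2)(+1.04) / 0.0592 = 35.1.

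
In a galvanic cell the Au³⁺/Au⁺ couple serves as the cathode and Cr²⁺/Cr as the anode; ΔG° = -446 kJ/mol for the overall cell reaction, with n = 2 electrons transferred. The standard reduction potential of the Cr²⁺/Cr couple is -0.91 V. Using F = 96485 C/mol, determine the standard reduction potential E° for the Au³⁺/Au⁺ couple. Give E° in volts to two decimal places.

+1.40 V

E°cell = −ΔG°/(nF) = −(-446×10³)/((2)(96485)) = +2.311 V.
Since Au³⁺/Au⁺ is the cathode and Cr²⁺/Cr the anode, E°cell = E°(Au³⁺/Au⁺) − E°(Cr²⁺/Cr).
So E°(Au³⁺/Au⁺) = E°cell + E°(Cr²⁺/Cr) = +2.311 + (-0.91) = +1.40 V.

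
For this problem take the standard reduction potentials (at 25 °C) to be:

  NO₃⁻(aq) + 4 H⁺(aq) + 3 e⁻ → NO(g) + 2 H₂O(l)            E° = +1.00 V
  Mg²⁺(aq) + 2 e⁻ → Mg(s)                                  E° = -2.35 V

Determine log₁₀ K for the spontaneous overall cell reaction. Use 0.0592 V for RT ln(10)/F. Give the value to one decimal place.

Cathode: NO₃⁻/NO; anode: Mg²⁺/Mg. E°cell = +3.35 V, n = 6.
log K = nE°cell / 0.0592 = (6)(+3.35) / 0.0592 = 339.5.

339.5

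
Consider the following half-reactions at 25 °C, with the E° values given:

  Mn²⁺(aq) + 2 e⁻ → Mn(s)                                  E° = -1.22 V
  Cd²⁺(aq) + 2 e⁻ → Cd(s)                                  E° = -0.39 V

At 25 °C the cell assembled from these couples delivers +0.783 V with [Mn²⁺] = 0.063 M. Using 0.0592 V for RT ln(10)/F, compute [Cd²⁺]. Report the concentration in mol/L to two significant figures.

0.0016 M

Cd²⁺/Cd is the cathode, Mn²⁺/Mn the anode: E°cell = +0.83 V, n = 2.
Overall reaction: Cd²⁺(aq) + Mn(s) → Cd(s) + Mn²⁺(aq); Q = [Mn²⁺]^1/[Cd²⁺]^1.
From E = E° − (0.0592/n) log Q: log Q = (E° − E)·n/0.0592 = (+0.83 − (+0.783))·2/0.0592 = 1.5878.
So 1·log[Cd²⁺] = 1·log(0.063) − log Q = -1.2007 − (1.5878) = -2.7885; [Cd²⁺] = 10^(-2.7885) ≈ 0.0016 M.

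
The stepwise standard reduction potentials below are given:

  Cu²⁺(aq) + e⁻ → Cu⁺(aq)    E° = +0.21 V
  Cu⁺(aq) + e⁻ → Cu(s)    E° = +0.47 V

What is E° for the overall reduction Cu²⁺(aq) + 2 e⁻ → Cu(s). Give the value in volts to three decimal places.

Since ΔG° = −nFE° is additive over sequential reductions, n₃E°₃ = n₁E°₁ + n₂E°₂.
E°₃ = (1×+0.21 + 1×+0.47) / 2 = (+0.680) / 2 = +0.340 V.

+0.340 V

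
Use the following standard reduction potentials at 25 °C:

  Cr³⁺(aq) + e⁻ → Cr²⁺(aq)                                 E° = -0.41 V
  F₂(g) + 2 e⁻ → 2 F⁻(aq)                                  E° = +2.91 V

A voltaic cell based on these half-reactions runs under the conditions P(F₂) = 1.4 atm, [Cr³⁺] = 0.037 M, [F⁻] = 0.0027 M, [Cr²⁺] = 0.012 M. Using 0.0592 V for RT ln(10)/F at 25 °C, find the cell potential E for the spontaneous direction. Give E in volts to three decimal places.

F₂/F⁻ is the cathode (higher E°), Cr³⁺/Cr²⁺ the anode: E°cell = +2.91 − (-0.41) = +3.32 V, n = 2.
Overall: F₂(g) + 2 Cr²⁺(aq) → 2 F⁻(aq) + 2 Cr³⁺(aq)
Q = [F⁻]^2·[Cr³⁺]^2 / (P(F₂)·[Cr²⁺]^2); log Q = -4.305.
E = E° − (0.0592/n) log Q = +3.32 − (0.0592/2)(-4.305) = +3.447 V.

+3.447 V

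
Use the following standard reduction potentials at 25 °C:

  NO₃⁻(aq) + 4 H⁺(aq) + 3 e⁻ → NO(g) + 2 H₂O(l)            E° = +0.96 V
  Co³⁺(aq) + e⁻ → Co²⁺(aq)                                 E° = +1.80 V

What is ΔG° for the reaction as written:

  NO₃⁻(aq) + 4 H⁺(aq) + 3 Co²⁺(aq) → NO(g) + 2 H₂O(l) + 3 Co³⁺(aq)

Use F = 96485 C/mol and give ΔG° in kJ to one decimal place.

+243.1 kJ

As written, NO₃⁻/NO is reduced (cathode) and Co³⁺/Co²⁺ is oxidised (anode), so E°cell = (+0.96) − (+1.80) = -0.84 V.
Balancing electrons gives n = 3.
ΔG° = −nFE° = −(3)(96485)(-0.84) = 243,142 J = +243.1 kJ.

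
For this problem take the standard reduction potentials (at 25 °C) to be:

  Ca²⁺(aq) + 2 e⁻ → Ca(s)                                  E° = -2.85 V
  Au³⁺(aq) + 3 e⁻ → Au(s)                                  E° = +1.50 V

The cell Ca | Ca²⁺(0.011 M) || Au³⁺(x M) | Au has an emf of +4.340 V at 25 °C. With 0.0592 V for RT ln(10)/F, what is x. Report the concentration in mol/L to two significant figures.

Au³⁺/Au is the cathode, Ca²⁺/Ca the anode: E°cell = +4.35 V, n = 6.
Overall reaction: 2 Au³⁺(aq) + 3 Ca(s) → 2 Au(s) + 3 Ca²⁺(aq); Q = [Ca²⁺]^3/[Au³⁺]^2.
From E = E° − (0.0592/n) log Q: log Q = (E° − E)·n/0.0592 = (+4.35 − (+4.340))·6/0.0592 = 1.0135.
So 2·log[Au³⁺] = 3·log(0.011) − log Q = -5.8758 − (1.0135) = -6.8893; log[Au³⁺] = -6.8893 / 2 = -3.4447; [Au³⁺] = 10^(-3.4447) ≈ 0.00036 M.

0.00036 M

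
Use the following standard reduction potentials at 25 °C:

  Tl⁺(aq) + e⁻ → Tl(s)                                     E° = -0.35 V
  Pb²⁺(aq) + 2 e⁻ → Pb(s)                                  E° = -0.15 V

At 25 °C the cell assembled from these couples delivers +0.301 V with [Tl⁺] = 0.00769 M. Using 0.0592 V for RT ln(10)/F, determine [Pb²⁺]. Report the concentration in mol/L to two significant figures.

Pb²⁺/Pb is the cathode, Tl⁺/Tl the anode: E°cell = +0.20 V, n = 2.
Overall reaction: Pb²⁺(aq) + 2 Tl(s) → Pb(s) + 2 Tl⁺(aq); Q = [Tl⁺]^2/[Pb²⁺]^1.
From E = E° − (0.0592/n) log Q: log Q = (E° − E)·n/0.0592 = (+0.20 − (+0.301))·2/0.0592 = -3.4122.
So 1·log[Pb²⁺] = 2·log(0.00769) − log Q = -4.2281 − (-3.4122) = -0.8159; [Pb²⁺] = 10^(-0.8159) ≈ 0.15 M.

0.15 M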